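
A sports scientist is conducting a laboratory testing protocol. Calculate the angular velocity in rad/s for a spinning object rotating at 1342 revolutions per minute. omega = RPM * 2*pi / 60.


omega = RPM * 2*pi / 60
= 1342 * 6.28318531 / 60
= 140.534 rad/s

140.534 rad/s


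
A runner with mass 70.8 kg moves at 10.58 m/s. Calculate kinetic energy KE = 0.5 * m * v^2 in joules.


v^2 = 10.58^2 = 111.9364
KE = 0.5 * 70.8 * 111.9364
= 3962.55 J

3962.55 J


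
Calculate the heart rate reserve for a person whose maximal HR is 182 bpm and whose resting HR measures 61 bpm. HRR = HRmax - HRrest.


HRmax = 182 bpm
HRrest = 61 bpm
HRR = 182 - 61 = 121 bpm

121 bpm


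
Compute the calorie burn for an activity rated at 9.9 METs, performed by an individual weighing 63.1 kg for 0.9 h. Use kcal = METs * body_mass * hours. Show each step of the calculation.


Product of METs and mass = 9.9 * 63.1 = 624.69
Total kcal = 624.69 * 0.9 = 562.22 kcal

562.22 kcal


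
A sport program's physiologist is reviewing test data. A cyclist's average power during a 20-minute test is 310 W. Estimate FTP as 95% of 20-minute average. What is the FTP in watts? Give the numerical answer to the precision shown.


FTP = 20-min power * 0.95
= 310 * 0.95
= 294.5 W

294.5 W


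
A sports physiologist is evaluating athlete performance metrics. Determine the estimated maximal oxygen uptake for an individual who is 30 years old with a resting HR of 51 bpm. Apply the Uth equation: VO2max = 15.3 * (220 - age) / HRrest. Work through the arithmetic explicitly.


HRmax = 220 - 30 = 190
VO2max = 15.3 * (190 / 51)
= 15.3 * 3.7255
= 57.0 mL/kg/min

57.0 mL/kg/min


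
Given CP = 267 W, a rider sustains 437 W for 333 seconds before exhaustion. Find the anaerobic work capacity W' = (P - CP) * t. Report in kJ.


Excess power = 437 - 267 = 170 W
Work above CP = 170 * 333 = 56610 J
W' = 56.61 kJ

56.61 kJ


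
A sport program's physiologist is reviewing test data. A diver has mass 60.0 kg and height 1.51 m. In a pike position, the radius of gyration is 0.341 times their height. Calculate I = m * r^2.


r = 0.341 * 1.51 = 0.51491 m
I = m * r^2 = 60.0 * 0.265132 = 15.908 kg*m^2

15.908 kg*m^2


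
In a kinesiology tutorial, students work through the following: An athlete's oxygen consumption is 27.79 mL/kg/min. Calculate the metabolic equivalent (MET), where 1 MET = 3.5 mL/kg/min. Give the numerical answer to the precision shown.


MET = VO2 / 3.5
= 27.79 / 3.5
= 7.94 METs

7.94 METs


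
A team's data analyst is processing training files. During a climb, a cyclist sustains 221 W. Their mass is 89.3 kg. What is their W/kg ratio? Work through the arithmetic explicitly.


Power-to-weight = 221 W / 89.3 kg
= 2.475 W/kg

2.475 W/kg


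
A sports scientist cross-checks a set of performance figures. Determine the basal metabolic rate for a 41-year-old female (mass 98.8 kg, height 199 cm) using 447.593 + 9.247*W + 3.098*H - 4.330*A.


BMR = 447.593 + 9.247*98.8 + 3.098*199 - 4.330*41
= 1800.17 kcal/day

1800.17 kcal/day


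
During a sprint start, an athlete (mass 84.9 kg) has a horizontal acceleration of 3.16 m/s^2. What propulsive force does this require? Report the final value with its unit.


Propulsive force = mass * acceleration
= 84.9 kg * 3.16 m/s^2
= 268.28 N

268.28 N


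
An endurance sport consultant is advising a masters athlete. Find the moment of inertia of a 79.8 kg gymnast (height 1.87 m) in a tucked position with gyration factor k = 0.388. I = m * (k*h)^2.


Radius of gyration = 0.388 * 1.87 = 0.72556 m
I = 79.8 * 0.72556^2
= 79.8 * 0.526437
= 42.01 kg*m^2

42.01 kg*m^2


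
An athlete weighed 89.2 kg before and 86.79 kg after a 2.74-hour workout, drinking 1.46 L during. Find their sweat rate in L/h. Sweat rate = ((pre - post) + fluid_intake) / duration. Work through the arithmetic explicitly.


Body mass change = 2.41 kg
Total sweat loss = 2.41 + 1.46 = 3.87 L
Rate = 3.87 / 2.74 = 1.412 L/h

1.412 L/h


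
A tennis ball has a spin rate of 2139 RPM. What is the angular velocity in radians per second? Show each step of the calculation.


Convert RPM to rad/s: multiply by 2*pi and divide by 60
omega = 2139 * 2 * pi / 60
= 223.996 rad/s

223.996 rad/s


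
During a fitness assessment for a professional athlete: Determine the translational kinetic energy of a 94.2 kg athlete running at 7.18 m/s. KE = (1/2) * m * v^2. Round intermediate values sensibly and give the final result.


KE = 0.5 * m * v^2
= 0.5 * 94.2 * 7.18^2
= 0.5 * 94.2 * 51.5524
= 2428.12 J

2428.12 J


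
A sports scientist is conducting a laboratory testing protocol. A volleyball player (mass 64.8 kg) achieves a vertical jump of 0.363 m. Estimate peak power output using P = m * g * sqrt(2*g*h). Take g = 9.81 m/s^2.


2 * g * h = 2 * 9.81 * 0.363 = 7.12206
sqrt(7.12206) = 2.668719 m/s
P = 64.8 * 9.81 * 2.668719 = 1696.47 W

1696.47 W


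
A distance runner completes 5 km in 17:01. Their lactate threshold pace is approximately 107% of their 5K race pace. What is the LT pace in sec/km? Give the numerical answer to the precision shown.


Convert to seconds: 17 min 1 s = 1021 s
Pace per km = 1021 / 5 = 204.2 s/km
LT pace = 204.2 * 1.07 = 218.49 s/km

218.49 s/km


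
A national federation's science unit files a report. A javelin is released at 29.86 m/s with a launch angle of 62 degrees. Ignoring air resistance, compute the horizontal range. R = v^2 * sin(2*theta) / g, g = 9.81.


Launch speed squared = 891.6196
sin(2 * 62 deg) = 0.829038
Range = 891.6196 * 0.829038 / 9.81
= 75.35 m

75.35 m


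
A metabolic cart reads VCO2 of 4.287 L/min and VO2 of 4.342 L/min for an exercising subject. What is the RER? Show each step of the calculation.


RER = VCO2 / VO2 = 4.287 / 4.342 = 0.9873

0.9873


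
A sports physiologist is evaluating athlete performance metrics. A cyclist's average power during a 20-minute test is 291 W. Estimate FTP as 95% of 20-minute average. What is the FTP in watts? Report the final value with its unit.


FTP = 20-min power * 0.95
= 291 * 0.95
= 276.45 W

276.45 W


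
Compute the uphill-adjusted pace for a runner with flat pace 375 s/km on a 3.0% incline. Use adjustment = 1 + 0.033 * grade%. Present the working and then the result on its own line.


Adjustment factor = 1 + 0.033 * 3.0 = 1.099
Grade-adjusted pace = 375 * 1.099 = 412.13 s/km

412.13 s/km


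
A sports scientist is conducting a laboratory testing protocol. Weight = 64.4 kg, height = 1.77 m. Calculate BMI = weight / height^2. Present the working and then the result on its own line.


height^2 = 1.77^2 = 3.1329
BMI = 64.4 / 3.1329 = 20.56 kg/m^2

20.56 kg/m^2


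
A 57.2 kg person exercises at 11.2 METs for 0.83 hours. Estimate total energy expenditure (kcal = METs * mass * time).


Energy = METs * mass(kg) * time(h)
= 11.2 * 57.2 * 0.83
= 531.73 kcal

531.73 kcal


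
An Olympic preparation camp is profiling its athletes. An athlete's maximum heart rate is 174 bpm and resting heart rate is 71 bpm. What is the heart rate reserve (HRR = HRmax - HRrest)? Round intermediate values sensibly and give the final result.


HRR = HRmax - HRrest
= 174 - 71
= 103 bpm

103 bpm


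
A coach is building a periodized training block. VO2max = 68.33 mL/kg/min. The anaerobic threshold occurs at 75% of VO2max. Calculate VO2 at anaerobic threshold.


AT fraction = 75 / 100 = 0.75
AT VO2 = 68.33 * 0.75
= 51.25 mL/kg/min

51.25 mL/kg/min


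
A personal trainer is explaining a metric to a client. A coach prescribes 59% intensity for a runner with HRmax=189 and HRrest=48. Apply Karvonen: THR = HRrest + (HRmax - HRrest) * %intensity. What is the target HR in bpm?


Heart rate reserve = 189 - 48 = 141
Intensity fraction = 59 / 100 = 0.59
THR = 48 + 141 * 0.59 = 131.19 bpm

131.19 bpm


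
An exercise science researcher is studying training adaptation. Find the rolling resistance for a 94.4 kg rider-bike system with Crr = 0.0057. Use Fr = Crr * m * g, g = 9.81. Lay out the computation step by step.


m * g = 94.4 * 9.81 = 926.064 N
Fr = 0.0057 * 926.064 = 5.279 N

5.279 N


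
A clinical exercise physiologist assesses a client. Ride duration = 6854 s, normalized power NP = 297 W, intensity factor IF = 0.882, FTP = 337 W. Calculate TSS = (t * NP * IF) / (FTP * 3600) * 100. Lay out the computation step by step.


Numerator = 6854 * 297 * 0.882 = 1795432.716
Denominator = 337 * 3600 = 1213200
TSS = 1795432.716 / 1213200 * 100
= 147.99

147.99 TSS


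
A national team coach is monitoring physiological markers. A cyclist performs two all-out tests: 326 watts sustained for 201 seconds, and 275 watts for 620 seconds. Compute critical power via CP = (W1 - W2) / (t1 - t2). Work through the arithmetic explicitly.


W1 = P1 * t1 = 326 * 201 = 65526 J
W2 = P2 * t2 = 275 * 620 = 170500 J
CP = (65526 - 170500) / (201 - 620)
= 250.53 W

250.53 W


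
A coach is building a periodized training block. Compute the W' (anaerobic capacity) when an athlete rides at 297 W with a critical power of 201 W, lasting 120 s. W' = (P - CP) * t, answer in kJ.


Above-CP power = 96 W
Duration = 120 s
W' = 96 * 120 = 11520 J
Convert: 11520 / 1000 = 11.52 kJ

11.52 kJ


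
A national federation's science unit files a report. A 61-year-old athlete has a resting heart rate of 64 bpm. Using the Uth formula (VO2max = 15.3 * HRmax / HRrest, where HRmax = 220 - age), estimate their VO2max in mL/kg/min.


HRmax = 220 - 61 = 159 bpm
Ratio = HRmax / HRrest = 159 / 64 = 2.4844
VO2max = 15.3 * 2.4844 = 38.01 mL/kg/min

38.01 mL/kg/min


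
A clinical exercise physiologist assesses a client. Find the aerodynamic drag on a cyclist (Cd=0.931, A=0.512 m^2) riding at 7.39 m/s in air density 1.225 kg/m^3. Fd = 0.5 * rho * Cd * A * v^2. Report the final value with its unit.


Fd = 0.5 * 1.225 * 0.931 * 0.512 * 7.39^2
= 0.5 * 1.225 * 0.931 * 0.512 * 54.6121
= 15.945 N

15.945 N


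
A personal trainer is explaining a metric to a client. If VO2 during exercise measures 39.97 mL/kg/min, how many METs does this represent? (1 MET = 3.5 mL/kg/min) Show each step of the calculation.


METs = VO2 / 3.5 = 39.97 / 3.5 = 11.42

11.42 METs


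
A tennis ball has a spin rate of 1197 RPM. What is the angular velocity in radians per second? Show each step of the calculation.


Convert RPM to rad/s: multiply by 2*pi and divide by 60
omega = 1197 * 2 * pi / 60
= 125.35 rad/s

125.35 rad/s


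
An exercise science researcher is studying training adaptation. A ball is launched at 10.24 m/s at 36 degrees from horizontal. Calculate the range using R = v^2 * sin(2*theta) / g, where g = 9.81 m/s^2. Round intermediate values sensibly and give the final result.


sin(2 * 36) = sin(72) = 0.951057
v^2 = 10.24^2 = 104.8576
R = 104.8576 * 0.951057 / 9.81
= 10.166 m

10.166 m


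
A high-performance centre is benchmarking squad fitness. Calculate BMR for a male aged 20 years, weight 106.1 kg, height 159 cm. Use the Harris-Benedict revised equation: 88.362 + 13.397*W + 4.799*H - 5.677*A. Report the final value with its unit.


Substituting values:
W term = 13.397 * 106.1 = 1421.4217
H term = 4.799 * 159 = 763.041
A term = 5.677 * 20 = 113.54
BMR = 2159.28 kcal/day

2159.28 kcal/day


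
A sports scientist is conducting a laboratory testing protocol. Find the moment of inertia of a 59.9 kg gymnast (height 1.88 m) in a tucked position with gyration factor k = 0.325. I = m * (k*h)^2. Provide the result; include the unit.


Radius of gyration = 0.325 * 1.88 = 0.611 m
I = 59.9 * 0.611^2
= 59.9 * 0.373321
= 22.362 kg*m^2

22.362 kg*m^2


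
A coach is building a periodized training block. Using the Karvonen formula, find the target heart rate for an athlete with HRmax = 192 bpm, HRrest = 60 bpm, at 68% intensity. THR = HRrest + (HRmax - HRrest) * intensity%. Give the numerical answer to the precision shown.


HRR = 192 - 60 = 132
THR = 60 + 132 * 0.68
= 60 + 89.76
= 149.76 bpm

149.76 bpm


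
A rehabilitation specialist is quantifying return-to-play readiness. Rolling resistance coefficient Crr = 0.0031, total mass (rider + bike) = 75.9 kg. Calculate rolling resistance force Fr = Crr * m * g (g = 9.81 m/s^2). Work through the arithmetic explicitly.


Fr = Crr * m * g
= 0.0031 * 75.9 * 9.81
= 2.308 N

2.308 N


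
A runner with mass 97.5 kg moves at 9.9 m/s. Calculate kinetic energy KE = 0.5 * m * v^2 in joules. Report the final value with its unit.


v^2 = 9.9^2 = 98.01
KE = 0.5 * 97.5 * 98.01
= 4777.99 J

4777.99 J


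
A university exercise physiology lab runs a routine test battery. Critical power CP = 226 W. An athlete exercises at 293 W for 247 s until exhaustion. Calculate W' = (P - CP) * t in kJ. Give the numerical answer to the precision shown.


P - CP = 293 - 226 = 67 W
W' = 67 * 247 = 16549 J
= 16549 / 1000 = 16.549 kJ

16.549 kJ


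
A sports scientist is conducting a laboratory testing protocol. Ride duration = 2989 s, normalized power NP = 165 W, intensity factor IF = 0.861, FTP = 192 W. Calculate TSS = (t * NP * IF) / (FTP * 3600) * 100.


Numerator = 2989 * 165 * 0.861 = 424632.285
Denominator = 192 * 3600 = 691200
TSS = 424632.285 / 691200 * 100
= 61.43

61.43 TSS


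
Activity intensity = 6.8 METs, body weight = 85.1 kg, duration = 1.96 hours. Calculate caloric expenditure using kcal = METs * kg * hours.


kcal = 6.8 * 85.1 * 1.96
= 578.68 * 1.96
= 1134.21 kcal

1134.21 kcal


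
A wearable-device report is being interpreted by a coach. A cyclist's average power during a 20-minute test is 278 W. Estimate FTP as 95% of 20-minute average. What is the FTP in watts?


FTP = 20-min power * 0.95
= 278 * 0.95
= 264.1 W

264.1 W


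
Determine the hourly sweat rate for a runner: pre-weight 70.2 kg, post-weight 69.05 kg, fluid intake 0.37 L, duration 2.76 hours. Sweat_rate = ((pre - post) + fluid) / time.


Mass lost = 70.2 - 69.05 = 1.15 kg
Add fluid consumed: 1.15 + 0.37 = 1.52 L total sweat
Sweat rate = 1.52 / 2.76 = 0.551 L/h

0.551 L/h


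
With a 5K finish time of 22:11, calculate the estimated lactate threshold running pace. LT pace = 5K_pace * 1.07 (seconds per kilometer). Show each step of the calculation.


Race duration = 1331 s for 5 km
Average pace = 1331 / 5 = 266.2 s/km
LT pace = 266.2 * 1.07
= 284.83 s/km

284.83 s/km


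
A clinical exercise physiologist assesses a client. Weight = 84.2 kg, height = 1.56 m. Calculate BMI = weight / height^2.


height^2 = 1.56^2 = 2.4336
BMI = 84.2 / 2.4336 = 34.6 kg/m^2

34.6 kg/m^2


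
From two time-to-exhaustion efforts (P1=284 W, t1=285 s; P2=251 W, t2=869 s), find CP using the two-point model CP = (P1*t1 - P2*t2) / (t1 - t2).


Work in trial 1 = 80940 J
Work in trial 2 = 218119 J
Delta work = -137179 J
Delta time = -584 s
CP = -137179 / -584 = 234.9 W

234.9 W


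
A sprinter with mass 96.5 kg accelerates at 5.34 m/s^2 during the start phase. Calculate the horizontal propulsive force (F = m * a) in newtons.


F = m * a
= 96.5 * 5.34
= 515.31 N

515.31 N


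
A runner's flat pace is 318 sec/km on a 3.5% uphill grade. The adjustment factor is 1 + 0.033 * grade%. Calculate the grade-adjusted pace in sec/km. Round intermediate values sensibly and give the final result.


Factor = 1 + 0.033 * 3.5 = 1.1155
Adjusted pace = 318 * 1.1155
= 354.73 sec/km

354.73 s/km


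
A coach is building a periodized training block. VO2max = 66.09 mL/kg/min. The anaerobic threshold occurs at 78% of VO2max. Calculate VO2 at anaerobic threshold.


AT fraction = 78 / 100 = 0.78
AT VO2 = 66.09 * 0.78
= 51.55 mL/kg/min

51.55 mL/kg/min


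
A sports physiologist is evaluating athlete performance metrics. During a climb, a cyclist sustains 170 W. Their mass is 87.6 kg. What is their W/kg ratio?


Power-to-weight = 170 W / 87.6 kg
= 1.941 W/kg

1.941 W/kg


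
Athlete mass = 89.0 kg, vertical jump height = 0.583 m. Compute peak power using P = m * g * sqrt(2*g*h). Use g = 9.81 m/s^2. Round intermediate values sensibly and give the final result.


sqrt(2 * 9.81 * 0.583) = sqrt(11.43846) = 3.382079 m/s
P = 89.0 * 9.81 * 3.382079
= 2952.86 W

2952.86 W


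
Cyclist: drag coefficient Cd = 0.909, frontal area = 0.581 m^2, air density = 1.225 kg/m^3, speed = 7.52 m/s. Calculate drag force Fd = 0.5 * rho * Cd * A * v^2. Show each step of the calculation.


v^2 = 7.52^2 = 56.5504
Fd = 0.5 * 1.225 * 0.909 * 0.581 * 56.5504
= 18.293 N

18.293 N


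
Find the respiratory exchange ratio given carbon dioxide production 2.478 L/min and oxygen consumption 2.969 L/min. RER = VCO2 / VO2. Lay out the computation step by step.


VCO2 = 2.478 L/min
VO2 = 2.969 L/min
RER = 2.478 / 2.969 = 0.8346

0.8346


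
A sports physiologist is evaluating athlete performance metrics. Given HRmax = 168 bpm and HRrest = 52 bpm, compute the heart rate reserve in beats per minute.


Heart rate reserve = maximum HR minus resting HR
HRR = 168 - 52 = 116 bpm

116 bpm


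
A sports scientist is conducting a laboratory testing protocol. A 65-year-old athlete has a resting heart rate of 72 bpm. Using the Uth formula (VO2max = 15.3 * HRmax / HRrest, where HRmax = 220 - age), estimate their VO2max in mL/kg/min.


HRmax = 220 - 65 = 155 bpm
Ratio = HRmax / HRrest = 155 / 72 = 2.1528
VO2max = 15.3 * 2.1528 = 32.94 mL/kg/min

32.94 mL/kg/min


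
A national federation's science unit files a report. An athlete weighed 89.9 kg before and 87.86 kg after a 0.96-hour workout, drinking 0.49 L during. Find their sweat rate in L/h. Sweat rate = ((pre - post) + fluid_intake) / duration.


Body mass change = 2.04 kg
Total sweat loss = 2.04 + 0.49 = 2.53 L
Rate = 2.53 / 0.96 = 2.635 L/h

2.635 L/h


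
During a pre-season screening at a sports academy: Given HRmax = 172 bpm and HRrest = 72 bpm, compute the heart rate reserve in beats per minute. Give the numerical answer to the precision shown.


Heart rate reserve = maximum HR minus resting HR
HRR = 172 - 72 = 100 bpm

100 bpm


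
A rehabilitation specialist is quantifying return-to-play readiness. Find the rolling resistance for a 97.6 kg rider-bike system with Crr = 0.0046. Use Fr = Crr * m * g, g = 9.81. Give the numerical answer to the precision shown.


m * g = 97.6 * 9.81 = 957.456 N
Fr = 0.0046 * 957.456 = 4.404 N

4.404 N


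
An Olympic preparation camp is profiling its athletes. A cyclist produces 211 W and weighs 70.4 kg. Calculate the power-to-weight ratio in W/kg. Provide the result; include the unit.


P/W = power / mass
= 211 / 70.4
= 2.997 W/kg

2.997 W/kg


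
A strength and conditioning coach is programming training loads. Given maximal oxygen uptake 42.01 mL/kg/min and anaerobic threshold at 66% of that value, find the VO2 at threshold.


Percentage as decimal = 0.66
VO2 at AT = 42.01 * 0.66 = 27.73 mL/kg/min

27.73 mL/kg/min


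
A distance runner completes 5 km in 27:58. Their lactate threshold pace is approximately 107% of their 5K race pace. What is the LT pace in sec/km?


Convert to seconds: 27 min 58 s = 1678 s
Pace per km = 1678 / 5 = 335.6 s/km
LT pace = 335.6 * 1.07 = 359.09 s/km

359.09 s/km


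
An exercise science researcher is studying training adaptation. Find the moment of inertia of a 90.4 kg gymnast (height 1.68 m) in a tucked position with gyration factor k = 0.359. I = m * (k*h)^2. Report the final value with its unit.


Radius of gyration = 0.359 * 1.68 = 0.60312 m
I = 90.4 * 0.60312^2
= 90.4 * 0.363754
= 32.883 kg*m^2

32.883 kg*m^2


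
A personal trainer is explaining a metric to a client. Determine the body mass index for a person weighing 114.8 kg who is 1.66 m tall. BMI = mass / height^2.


BMI = mass / height^2
= 114.8 / 1.66^2
= 114.8 / 2.7556
= 41.66 kg/m^2

41.66 kg/m^2


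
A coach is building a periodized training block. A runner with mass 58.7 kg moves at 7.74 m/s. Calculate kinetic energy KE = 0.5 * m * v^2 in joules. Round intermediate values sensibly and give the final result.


v^2 = 7.74^2 = 59.9076
KE = 0.5 * 58.7 * 59.9076
= 1758.29 J

1758.29 J


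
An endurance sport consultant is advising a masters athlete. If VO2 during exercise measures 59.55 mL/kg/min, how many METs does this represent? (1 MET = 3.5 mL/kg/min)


METs = VO2 / 3.5 = 59.55 / 3.5 = 17.01

17.01 METs


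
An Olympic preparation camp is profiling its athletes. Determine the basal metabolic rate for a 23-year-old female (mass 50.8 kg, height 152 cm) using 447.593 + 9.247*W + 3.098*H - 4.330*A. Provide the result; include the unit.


BMR = 447.593 + 9.247*50.8 + 3.098*152 - 4.330*23
= 1288.65 kcal/day

1288.65 kcal/day


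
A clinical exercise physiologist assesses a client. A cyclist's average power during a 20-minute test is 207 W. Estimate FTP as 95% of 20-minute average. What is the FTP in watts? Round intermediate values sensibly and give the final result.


FTP = 20-min power * 0.95
= 207 * 0.95
= 196.65 W

196.65 W


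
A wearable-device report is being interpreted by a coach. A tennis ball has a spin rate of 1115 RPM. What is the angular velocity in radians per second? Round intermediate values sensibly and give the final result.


Convert RPM to rad/s: multiply by 2*pi and divide by 60
omega = 1115 * 2 * pi / 60
= 116.763 rad/s

116.763 rad/s


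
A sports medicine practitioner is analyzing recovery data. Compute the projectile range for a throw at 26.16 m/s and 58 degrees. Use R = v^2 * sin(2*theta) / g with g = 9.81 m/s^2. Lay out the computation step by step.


Two times the angle = 116 degrees
sin(116) = 0.898794
R = 684.3456 * 0.898794 / 9.81 = 62.7 m

62.7 m


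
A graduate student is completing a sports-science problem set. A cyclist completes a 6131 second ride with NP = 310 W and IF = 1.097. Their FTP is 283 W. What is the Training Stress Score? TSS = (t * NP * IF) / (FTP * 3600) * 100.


t * NP * IF = 6131 * 310 * 1.097 = 2084969.17
FTP * 3600 = 1018800
TSS = (2084969.17 / 1018800) * 100 = 204.65

204.65 TSS


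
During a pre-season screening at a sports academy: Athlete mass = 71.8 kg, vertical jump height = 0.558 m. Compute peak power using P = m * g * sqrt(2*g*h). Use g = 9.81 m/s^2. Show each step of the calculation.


sqrt(2 * 9.81 * 0.558) = sqrt(10.94796) = 3.30877 m/s
P = 71.8 * 9.81 * 3.30877
= 2330.56 W

2330.56 W


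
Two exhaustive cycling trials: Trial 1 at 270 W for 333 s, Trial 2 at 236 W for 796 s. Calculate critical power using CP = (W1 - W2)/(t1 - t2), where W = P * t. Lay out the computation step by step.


W1 = 270 * 333 = 89910 J
W2 = 236 * 796 = 187856 J
CP = (89910 - 187856) / (333 - 796)
= -97946 / -463
= 211.55 W

211.55 W


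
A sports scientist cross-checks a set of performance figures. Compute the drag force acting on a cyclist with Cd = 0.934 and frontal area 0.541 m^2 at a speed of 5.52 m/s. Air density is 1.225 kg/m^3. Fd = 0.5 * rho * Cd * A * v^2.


Step 1: v^2 = 30.4704
Step 2: Fd = 0.5 * 1.225 * 0.934 * 0.541 * 30.4704
= 9.43 N

9.43 N


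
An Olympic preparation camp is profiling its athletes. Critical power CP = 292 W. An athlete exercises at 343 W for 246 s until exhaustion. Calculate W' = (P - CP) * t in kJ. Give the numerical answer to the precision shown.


P - CP = 343 - 292 = 51 W
W' = 51 * 246 = 12546 J
= 12546 / 1000 = 12.546 kJ

12.546 kJ


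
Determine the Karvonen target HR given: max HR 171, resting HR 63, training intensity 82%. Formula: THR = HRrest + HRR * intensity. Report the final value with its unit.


HRR = HRmax - HRrest = 171 - 63 = 108
THR = 63 + 108 * 0.82
= 151.56 bpm

151.56 bpm


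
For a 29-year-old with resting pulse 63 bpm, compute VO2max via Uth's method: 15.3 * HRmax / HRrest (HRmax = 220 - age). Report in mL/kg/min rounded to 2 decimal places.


Step 1: HRmax = 220 - 29 = 191 bpm
Step 2: Ratio = 191 / 63 = 3.0317
Step 3: VO2max = 15.3 * 3.0317 = 46.39 mL/kg/min

46.39 mL/kg/min


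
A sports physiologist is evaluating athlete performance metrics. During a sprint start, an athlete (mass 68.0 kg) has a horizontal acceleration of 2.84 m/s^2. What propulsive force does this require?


Propulsive force = mass * acceleration
= 68.0 kg * 2.84 m/s^2
= 193.12 N

193.12 N


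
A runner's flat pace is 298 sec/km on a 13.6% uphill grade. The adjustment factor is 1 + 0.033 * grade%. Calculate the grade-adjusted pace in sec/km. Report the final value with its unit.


Factor = 1 + 0.033 * 13.6 = 1.4488
Adjusted pace = 298 * 1.4488
= 431.74 sec/km

431.74 s/km


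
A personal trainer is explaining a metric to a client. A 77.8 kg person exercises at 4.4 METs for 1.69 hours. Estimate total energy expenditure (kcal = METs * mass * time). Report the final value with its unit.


Energy = METs * mass(kg) * time(h)
= 4.4 * 77.8 * 1.69
= 578.52 kcal

578.52 kcal


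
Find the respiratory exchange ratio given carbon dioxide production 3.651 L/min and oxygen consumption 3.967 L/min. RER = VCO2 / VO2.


VCO2 = 3.651 L/min
VO2 = 3.967 L/min
RER = 3.651 / 3.967 = 0.9203

0.9203


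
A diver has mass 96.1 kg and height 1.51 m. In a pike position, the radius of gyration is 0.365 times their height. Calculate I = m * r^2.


r = 0.365 * 1.51 = 0.55115 m
I = m * r^2 = 96.1 * 0.303766 = 29.192 kg*m^2

29.192 kg*m^2


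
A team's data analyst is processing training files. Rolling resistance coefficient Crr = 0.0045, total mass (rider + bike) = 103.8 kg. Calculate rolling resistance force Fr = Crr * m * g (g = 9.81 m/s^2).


Fr = Crr * m * g
= 0.0045 * 103.8 * 9.81
= 4.582 N

4.582 N


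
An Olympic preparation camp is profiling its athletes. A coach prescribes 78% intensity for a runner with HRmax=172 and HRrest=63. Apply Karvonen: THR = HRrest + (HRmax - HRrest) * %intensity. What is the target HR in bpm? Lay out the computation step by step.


Heart rate reserve = 172 - 63 = 109
Intensity fraction = 78 / 100 = 0.78
THR = 63 + 109 * 0.78 = 148.02 bpm

148.02 bpm


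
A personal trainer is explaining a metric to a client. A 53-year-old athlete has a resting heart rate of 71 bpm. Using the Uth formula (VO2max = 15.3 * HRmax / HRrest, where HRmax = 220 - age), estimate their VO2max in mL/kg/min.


HRmax = 220 - 53 = 167 bpm
Ratio = HRmax / HRrest = 167 / 71 = 2.3521
VO2max = 15.3 * 2.3521 = 35.99 mL/kg/min

35.99 mL/kg/min


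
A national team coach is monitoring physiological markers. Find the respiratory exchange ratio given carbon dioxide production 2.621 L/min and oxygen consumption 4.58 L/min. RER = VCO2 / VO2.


VCO2 = 2.621 L/min
VO2 = 4.58 L/min
RER = 2.621 / 4.58 = 0.5723

0.5723


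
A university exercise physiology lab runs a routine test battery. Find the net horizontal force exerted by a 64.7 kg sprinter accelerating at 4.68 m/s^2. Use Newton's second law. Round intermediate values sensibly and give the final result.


Newton's second law: F = m * a
F = 64.7 * 4.68 = 302.8 N

302.8 N


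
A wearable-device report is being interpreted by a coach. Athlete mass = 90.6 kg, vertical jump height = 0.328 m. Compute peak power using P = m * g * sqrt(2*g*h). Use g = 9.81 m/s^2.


sqrt(2 * 9.81 * 0.328) = sqrt(6.43536) = 2.536801 m/s
P = 90.6 * 9.81 * 2.536801
= 2254.67 W

2254.67 W


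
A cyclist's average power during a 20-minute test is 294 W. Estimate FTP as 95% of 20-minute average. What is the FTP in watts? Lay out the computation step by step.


FTP = 20-min power * 0.95
= 294 * 0.95
= 279.3 W

279.3 W


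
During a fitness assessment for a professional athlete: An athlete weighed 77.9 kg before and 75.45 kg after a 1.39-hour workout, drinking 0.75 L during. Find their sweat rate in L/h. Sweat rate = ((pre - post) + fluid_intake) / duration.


Body mass change = 2.45 kg
Total sweat loss = 2.45 + 0.75 = 3.2 L
Rate = 3.2 / 1.39 = 2.302 L/h

2.302 L/h


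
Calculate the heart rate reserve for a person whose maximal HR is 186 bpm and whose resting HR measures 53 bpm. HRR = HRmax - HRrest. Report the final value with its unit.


HRmax = 186 bpm
HRrest = 53 bpm
HRR = 186 - 53 = 133 bpm

133 bpm


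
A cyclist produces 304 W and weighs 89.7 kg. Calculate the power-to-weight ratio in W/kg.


P/W = power / mass
= 304 / 89.7
= 3.389 W/kg

3.389 W/kg


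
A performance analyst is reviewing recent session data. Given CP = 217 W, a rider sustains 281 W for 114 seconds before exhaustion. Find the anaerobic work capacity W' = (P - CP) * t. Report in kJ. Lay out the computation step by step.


Excess power = 281 - 217 = 64 W
Work above CP = 64 * 114 = 7296 J
W' = 7.296 kJ

7.296 kJ


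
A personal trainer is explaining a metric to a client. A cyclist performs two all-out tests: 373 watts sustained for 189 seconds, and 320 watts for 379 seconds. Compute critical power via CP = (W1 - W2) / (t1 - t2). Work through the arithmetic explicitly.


W1 = P1 * t1 = 373 * 189 = 70497 J
W2 = P2 * t2 = 320 * 379 = 121280 J
CP = (70497 - 121280) / (189 - 379)
= 267.28 W

267.28 W


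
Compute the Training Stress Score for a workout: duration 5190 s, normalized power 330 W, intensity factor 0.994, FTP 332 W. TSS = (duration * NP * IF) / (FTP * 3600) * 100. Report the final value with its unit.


Product = 5190 * 330 * 0.994 = 1702423.8
Base = 332 * 3600 = 1195200
TSS = 1702423.8 / 1195200 * 100 = 142.44

142.44 TSS


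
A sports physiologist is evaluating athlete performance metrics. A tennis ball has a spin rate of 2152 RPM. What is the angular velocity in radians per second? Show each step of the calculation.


Convert RPM to rad/s: multiply by 2*pi and divide by 60
omega = 2152 * 2 * pi / 60
= 225.357 rad/s

225.357 rad/s


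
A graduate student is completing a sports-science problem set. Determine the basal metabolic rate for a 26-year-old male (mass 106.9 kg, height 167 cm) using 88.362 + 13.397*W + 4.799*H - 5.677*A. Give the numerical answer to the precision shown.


BMR = 88.362 + 13.397*106.9 + 4.799*167 - 5.677*26
= 2174.33 kcal/day

2174.33 kcal/day


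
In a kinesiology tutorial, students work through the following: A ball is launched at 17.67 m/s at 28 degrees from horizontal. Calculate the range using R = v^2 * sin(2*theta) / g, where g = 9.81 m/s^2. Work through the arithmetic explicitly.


sin(2 * 28) = sin(56) = 0.829038
v^2 = 17.67^2 = 312.2289
R = 312.2289 * 0.829038 / 9.81
= 26.386 m

26.386 m


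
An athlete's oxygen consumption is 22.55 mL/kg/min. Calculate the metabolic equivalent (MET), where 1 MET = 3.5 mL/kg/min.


MET = VO2 / 3.5
= 22.55 / 3.5
= 6.44 METs

6.44 METs


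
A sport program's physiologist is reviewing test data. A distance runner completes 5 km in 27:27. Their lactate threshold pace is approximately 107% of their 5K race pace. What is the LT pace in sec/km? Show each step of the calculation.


Convert to seconds: 27 min 27 s = 1647 s
Pace per km = 1647 / 5 = 329.4 s/km
LT pace = 329.4 * 1.07 = 352.46 s/km

352.46 s/km


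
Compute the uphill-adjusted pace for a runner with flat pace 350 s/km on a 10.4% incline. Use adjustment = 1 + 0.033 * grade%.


Adjustment factor = 1 + 0.033 * 10.4 = 1.3432
Grade-adjusted pace = 350 * 1.3432 = 470.12 s/km

470.12 s/km


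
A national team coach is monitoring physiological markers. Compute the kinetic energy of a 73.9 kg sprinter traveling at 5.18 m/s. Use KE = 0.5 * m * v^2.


Velocity squared = 26.8324
KE = 0.5 * 73.9 * 26.8324 = 991.46 J

991.46 J


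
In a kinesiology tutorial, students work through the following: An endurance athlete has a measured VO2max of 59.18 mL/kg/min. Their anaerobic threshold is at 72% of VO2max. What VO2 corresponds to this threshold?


Anaerobic threshold VO2 = VO2max * 72%
= 59.18 * 0.72
= 42.61 mL/kg/min

42.61 mL/kg/min


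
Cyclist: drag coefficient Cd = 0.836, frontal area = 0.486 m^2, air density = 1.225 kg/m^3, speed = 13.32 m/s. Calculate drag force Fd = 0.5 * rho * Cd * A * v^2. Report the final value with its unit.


v^2 = 13.32^2 = 177.4224
Fd = 0.5 * 1.225 * 0.836 * 0.486 * 177.4224
= 44.153 N

44.153 N


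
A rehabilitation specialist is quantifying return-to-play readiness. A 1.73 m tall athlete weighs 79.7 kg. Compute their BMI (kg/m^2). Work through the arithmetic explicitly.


height^2 = 2.9929 m^2
BMI = 79.7 / 2.9929 = 26.63 kg/m^2

26.63 kg/m^2


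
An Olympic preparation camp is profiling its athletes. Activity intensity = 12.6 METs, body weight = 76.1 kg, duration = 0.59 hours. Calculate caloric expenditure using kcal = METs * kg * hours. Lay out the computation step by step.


kcal = 12.6 * 76.1 * 0.59
= 958.86 * 0.59
= 565.73 kcal

565.73 kcal


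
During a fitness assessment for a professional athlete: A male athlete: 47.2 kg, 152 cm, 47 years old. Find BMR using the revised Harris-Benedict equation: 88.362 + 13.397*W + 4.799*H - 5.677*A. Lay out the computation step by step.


Intercept = 88.362
Weight contribution = 13.397 * 47.2 = 632.3384
Height contribution = 4.799 * 152 = 729.448
Age contribution = 5.677 * 47 = 266.819
BMR = 88.362 + 632.3384 + 729.448 - 266.819
= 1183.33 kcal/day

1183.33 kcal/day


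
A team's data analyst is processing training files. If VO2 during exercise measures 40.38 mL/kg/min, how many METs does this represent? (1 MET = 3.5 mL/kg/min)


METs = VO2 / 3.5 = 40.38 / 3.5 = 11.54

11.54 METs


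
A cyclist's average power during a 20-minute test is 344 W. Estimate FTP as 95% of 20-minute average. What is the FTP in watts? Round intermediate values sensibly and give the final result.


FTP = 20-min power * 0.95
= 344 * 0.95
= 326.8 W

326.8 W


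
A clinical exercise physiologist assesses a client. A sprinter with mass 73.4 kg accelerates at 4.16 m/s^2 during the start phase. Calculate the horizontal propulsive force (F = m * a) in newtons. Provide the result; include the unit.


F = m * a
= 73.4 * 4.16
= 305.34 N

305.34 N


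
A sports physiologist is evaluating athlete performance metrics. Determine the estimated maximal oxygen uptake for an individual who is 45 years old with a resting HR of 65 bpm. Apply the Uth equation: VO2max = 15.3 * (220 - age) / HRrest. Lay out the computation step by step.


HRmax = 220 - 45 = 175
VO2max = 15.3 * (175 / 65)
= 15.3 * 2.6923
= 41.19 mL/kg/min

41.19 mL/kg/min


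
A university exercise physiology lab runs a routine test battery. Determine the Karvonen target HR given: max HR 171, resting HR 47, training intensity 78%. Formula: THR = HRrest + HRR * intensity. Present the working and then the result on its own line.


HRR = HRmax - HRrest = 171 - 47 = 124
THR = 47 + 124 * 0.78
= 143.72 bpm

143.72 bpm


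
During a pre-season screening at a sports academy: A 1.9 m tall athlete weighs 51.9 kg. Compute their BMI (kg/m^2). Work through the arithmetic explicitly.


height^2 = 3.61 m^2
BMI = 51.9 / 3.61 = 14.38 kg/m^2

14.38 kg/m^2


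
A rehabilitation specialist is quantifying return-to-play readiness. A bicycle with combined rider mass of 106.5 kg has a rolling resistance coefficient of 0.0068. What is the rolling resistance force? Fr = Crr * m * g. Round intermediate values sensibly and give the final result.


Fr = 0.0068 * 106.5 * 9.81
= 0.7242 * 9.81
= 7.104 N

7.104 N


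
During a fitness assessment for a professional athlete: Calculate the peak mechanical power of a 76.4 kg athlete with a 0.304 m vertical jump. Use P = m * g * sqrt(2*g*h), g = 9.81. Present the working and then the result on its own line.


First, sqrt(2gh) = sqrt(2 * 9.81 * 0.304)
= sqrt(5.96448) = 2.442228 m/s
Power = 76.4 * 9.81 * 2.442228 = 1830.41 W

1830.41 W


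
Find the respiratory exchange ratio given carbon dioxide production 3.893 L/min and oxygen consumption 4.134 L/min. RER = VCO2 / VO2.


VCO2 = 3.893 L/min
VO2 = 4.134 L/min
RER = 3.893 / 4.134 = 0.9417

0.9417


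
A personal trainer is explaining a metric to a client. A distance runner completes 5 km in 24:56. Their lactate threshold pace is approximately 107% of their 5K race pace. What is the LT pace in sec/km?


Convert to seconds: 24 min 56 s = 1496 s
Pace per km = 1496 / 5 = 299.2 s/km
LT pace = 299.2 * 1.07 = 320.14 s/km

320.14 s/km


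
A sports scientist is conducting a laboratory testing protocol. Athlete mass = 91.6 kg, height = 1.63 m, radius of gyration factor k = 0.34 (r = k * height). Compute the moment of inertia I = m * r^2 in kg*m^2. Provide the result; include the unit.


r = k * height = 0.34 * 1.63 = 0.5542 m
r^2 = 0.5542^2 = 0.307138
I = 91.6 * 0.307138 = 28.134 kg*m^2

28.134 kg*m^2


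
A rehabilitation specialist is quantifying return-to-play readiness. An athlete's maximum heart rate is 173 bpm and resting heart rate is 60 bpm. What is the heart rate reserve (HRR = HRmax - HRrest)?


HRR = HRmax - HRrest
= 173 - 60
= 113 bpm

113 bpm


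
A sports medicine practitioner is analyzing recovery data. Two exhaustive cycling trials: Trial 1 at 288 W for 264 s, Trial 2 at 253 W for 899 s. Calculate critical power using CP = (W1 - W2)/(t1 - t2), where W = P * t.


W1 = 288 * 264 = 76032 J
W2 = 253 * 899 = 227447 J
CP = (76032 - 227447) / (264 - 899)
= -151415 / -635
= 238.45 W

238.45 W


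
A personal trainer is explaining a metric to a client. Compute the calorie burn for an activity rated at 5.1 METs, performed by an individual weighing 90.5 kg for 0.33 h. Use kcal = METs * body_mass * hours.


Product of METs and mass = 5.1 * 90.5 = 461.55
Total kcal = 461.55 * 0.33 = 152.31 kcal

152.31 kcal


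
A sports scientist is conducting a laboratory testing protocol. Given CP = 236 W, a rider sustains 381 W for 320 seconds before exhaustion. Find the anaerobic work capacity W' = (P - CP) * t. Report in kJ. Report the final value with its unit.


Excess power = 381 - 236 = 145 W
Work above CP = 145 * 320 = 46400 J
W' = 46.4 kJ

46.4 kJ


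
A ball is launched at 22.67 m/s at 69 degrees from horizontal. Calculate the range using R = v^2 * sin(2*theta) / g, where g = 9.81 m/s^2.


sin(2 * 69) = sin(138) = 0.669131
v^2 = 22.67^2 = 513.9289
R = 513.9289 * 0.669131 / 9.81
= 35.055 m

35.055 m


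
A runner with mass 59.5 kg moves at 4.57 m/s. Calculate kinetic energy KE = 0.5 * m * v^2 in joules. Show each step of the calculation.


v^2 = 4.57^2 = 20.8849
KE = 0.5 * 59.5 * 20.8849
= 621.33 J

621.33 J


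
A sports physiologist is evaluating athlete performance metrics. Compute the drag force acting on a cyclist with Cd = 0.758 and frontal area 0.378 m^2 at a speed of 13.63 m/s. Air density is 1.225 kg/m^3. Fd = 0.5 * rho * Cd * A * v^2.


Step 1: v^2 = 185.7769
Step 2: Fd = 0.5 * 1.225 * 0.758 * 0.378 * 185.7769
= 32.603 N

32.603 N


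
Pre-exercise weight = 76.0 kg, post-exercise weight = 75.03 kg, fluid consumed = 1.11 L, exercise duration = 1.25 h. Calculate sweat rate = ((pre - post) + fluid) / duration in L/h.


Weight loss = 76.0 - 75.03 = 0.97 kg (approx L)
Total sweat = 0.97 + 1.11 = 2.08 L
Sweat rate = 2.08 / 1.25 = 1.664 L/h

1.664 L/h


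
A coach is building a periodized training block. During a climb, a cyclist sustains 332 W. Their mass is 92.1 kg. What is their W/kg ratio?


Power-to-weight = 332 W / 92.1 kg
= 3.605 W/kg

3.605 W/kg


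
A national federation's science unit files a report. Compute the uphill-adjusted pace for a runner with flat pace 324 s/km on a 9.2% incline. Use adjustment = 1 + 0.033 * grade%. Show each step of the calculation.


Adjustment factor = 1 + 0.033 * 9.2 = 1.3036
Grade-adjusted pace = 324 * 1.3036 = 422.37 s/km

422.37 s/km


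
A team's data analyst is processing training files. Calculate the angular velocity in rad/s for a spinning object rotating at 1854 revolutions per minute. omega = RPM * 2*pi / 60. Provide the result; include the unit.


omega = RPM * 2*pi / 60
= 1854 * 6.28318531 / 60
= 194.15 rad/s

194.15 rad/s


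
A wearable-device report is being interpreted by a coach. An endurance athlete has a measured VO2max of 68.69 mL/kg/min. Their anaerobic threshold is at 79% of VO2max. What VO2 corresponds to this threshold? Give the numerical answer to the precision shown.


Anaerobic threshold VO2 = VO2max * 79%
= 68.69 * 0.79
= 54.27 mL/kg/min

54.27 mL/kg/min
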